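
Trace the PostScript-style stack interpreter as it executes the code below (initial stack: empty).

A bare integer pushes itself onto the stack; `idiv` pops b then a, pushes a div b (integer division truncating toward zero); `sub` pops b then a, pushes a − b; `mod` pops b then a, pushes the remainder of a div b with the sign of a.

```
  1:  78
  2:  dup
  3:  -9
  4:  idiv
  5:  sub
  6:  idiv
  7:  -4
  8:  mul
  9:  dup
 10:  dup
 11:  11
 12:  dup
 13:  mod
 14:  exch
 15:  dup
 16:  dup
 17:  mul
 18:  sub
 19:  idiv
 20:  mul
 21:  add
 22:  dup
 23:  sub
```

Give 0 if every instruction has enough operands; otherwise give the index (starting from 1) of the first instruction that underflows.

78    78
dup   78 78
-9    78 78 -9
idiv  78 -8
sub   86
idiv  — needs 2 operands, stack has 1 → underflow

6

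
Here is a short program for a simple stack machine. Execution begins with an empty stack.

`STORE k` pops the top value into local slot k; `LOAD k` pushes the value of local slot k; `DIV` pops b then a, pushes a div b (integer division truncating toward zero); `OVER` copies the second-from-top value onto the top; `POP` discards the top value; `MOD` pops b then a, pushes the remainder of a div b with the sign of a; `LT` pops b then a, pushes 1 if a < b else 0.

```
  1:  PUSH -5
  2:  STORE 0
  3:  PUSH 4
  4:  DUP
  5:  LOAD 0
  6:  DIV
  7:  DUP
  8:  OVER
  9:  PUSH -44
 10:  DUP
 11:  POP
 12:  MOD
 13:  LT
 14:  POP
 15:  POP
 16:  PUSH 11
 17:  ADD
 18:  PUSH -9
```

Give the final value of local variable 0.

PUSH -5  → [-5]
STORE 0  → []
PUSH 4   → [4]
DUP      → [4, 4]
LOAD 0   → [4, 4, -5]
DIV      → [4, 0]
DUP      → [4, 0, 0]
OVER     → [4, 0, 0, 0]
PUSH -44 → [4, 0, 0, 0, -44]
DUP      → [4, 0, 0, 0, -44, -44]
POP      → [4, 0, 0, 0, -44]
MOD      → [4, 0, 0, 0]
LT       → [4, 0, 0]
POP      → [4, 0]
POP      → [4]
PUSH 11  → [4, 11]
ADD      → [15]
PUSH -9  → [15, -9]

-5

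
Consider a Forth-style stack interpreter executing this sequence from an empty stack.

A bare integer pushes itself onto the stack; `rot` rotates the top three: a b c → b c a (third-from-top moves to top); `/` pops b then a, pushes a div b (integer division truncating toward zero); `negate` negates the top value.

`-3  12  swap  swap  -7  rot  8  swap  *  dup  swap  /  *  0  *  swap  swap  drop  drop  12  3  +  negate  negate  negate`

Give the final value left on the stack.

-3      -3
12      -3 12
swap    12 -3
swap    -3 12
-7      -3 12 -7
rot     12 -7 -3
8       12 -7 -3 8
swap    12 -7 8 -3
*       12 -7 -24
dup     12 -7 -24 -24
swap    12 -7 -24 -24
/       12 -7 1
*       12 -7
0       12 -7 0
*       12 0
swap    0 12
swap    12 0
drop    12
drop    (empty)
12      12
3       12 3
+       15
negate  -15
negate  15
negate  -15

-15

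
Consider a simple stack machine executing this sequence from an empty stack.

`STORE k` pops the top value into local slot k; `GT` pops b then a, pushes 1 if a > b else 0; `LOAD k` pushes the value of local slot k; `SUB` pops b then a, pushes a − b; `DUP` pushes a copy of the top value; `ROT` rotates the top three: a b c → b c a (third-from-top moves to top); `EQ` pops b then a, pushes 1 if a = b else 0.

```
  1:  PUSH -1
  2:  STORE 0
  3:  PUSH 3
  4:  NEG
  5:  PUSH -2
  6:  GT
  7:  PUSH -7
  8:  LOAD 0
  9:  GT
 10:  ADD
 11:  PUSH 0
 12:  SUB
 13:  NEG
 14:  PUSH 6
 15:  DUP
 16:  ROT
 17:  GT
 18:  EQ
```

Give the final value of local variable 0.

-1

PUSH -1 -> -1
STORE 0 -> (empty)
PUSH 3  -> 3
NEG     -> -3
PUSH -2 -> -3 -2
GT      -> 0
PUSH -7 -> 0 -7
LOAD 0  -> 0 -7 -1
GT      -> 0 0
ADD     -> 0
PUSH 0  -> 0 0
SUB     -> 0
NEG     -> 0
PUSH 6  -> 0 6
DUP     -> 0 6 6
ROT     -> 6 6 0
GT      -> 6 1
EQ      -> 0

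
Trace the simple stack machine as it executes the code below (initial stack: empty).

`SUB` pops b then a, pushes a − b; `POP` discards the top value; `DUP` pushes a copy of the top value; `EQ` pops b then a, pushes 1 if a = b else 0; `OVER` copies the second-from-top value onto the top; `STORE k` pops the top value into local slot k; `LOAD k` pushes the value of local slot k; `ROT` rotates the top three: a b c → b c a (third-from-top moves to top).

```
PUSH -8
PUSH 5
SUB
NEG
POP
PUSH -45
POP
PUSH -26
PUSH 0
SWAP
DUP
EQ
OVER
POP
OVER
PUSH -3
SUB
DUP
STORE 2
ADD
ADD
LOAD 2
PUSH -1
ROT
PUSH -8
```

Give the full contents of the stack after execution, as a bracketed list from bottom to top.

PUSH -8  → [-8]
PUSH 5   → [-8, 5]
SUB      → [-13]
NEG      → [13]
POP      → []
PUSH -45 → [-45]
POP      → []
PUSH -26 → [-26]
PUSH 0   → [-26, 0]
SWAP     → [0, -26]
DUP      → [0, -26, -26]
EQ       → [0, 1]
OVER     → [0, 1, 0]
POP      → [0, 1]
OVER     → [0, 1, 0]
PUSH -3  → [0, 1, 0, -3]
SUB      → [0, 1, 3]
DUP      → [0, 1, 3, 3]
STORE 2  → [0, 1, 3]
ADD      → [0, 4]
ADD      → [4]
LOAD 2   → [4, 3]
PUSH -1  → [4, 3, -1]
ROT      → [3, -1, 4]
PUSH -8  → [3, -1, 4, -8]

[3, -1, 4, -8]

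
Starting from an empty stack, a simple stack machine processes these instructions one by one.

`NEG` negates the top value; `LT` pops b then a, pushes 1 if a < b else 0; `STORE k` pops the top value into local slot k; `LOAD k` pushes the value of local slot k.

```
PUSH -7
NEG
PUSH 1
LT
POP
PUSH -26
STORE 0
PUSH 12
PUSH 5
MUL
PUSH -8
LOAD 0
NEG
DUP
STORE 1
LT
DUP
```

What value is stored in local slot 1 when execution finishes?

PUSH -7  -> -7
NEG      -> 7
PUSH 1   -> 7 1
LT       -> 0
POP      -> (empty)
PUSH -26 -> -26
STORE 0  -> (empty)
PUSH 12  -> 12
PUSH 5   -> 12 5
MUL      -> 60
PUSH -8  -> 60 -8
LOAD 0   -> 60 -8 -26
NEG      -> 60 -8 26
DUP      -> 60 -8 26 26
STORE 1  -> 60 -8 26
LT       -> 60 1
DUP      -> 60 1 1

26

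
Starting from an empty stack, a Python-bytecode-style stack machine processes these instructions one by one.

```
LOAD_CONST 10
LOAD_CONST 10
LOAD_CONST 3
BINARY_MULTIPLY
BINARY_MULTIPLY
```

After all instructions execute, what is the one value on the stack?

300

LOAD_CONST 10    [10]
LOAD_CONST 10    [10, 10]
LOAD_CONST 3     [10, 10, 3]
BINARY_MULTIPLY  [10, 30]
BINARY_MULTIPLY  [300]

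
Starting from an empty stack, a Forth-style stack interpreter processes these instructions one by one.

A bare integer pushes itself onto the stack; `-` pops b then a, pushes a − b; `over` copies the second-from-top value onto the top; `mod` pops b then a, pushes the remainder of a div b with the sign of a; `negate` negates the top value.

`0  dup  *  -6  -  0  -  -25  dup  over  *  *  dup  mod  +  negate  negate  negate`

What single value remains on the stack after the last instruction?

0       0
dup     0 0
*       0
-6      0 -6
-       6
0       6 0
-       6
-25     6 -25
dup     6 -25 -25
over    6 -25 -25 -25
*       6 -25 625
*       6 -15625
dup     6 -15625 -15625
mod     6 0
+       6
negate  -6
negate  6
negate  -6

-6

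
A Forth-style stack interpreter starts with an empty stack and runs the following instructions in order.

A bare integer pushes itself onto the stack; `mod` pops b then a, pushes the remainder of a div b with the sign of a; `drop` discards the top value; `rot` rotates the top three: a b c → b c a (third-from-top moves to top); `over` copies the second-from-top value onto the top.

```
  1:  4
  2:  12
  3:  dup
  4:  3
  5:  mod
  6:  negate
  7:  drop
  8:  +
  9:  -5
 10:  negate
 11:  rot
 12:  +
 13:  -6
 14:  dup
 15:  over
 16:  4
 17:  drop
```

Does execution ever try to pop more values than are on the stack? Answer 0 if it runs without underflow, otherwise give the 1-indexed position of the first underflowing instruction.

11

4      -> [4]
12     -> [4, 12]
dup    -> [4, 12, 12]
3      -> [4, 12, 12, 3]
mod    -> [4, 12, 0]
negate -> [4, 12, 0]
drop   -> [4, 12]
+      -> [16]
-5     -> [16, -5]
negate -> [16, 5]
rot  — needs 3 operands, stack has 2 → underflow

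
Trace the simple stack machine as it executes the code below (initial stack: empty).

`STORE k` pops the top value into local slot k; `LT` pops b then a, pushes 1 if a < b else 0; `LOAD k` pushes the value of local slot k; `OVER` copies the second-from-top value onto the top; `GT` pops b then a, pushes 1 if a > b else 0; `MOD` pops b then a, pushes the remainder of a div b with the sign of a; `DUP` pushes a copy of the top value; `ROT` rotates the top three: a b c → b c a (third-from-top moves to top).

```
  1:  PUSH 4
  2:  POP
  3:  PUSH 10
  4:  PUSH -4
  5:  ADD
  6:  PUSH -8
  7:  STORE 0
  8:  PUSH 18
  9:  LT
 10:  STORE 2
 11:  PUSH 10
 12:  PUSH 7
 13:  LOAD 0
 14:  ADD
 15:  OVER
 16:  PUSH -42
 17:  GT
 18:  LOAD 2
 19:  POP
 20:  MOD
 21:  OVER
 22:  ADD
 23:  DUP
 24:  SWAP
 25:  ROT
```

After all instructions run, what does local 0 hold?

-8

PUSH 4    [4]
POP       []
PUSH 10   [10]
PUSH -4   [10, -4]
ADD       [6]
PUSH -8   [6, -8]
STORE 0   [6]
PUSH 18   [6, 18]
LT        [1]
STORE 2   []
PUSH 10   [10]
PUSH 7    [10, 7]
LOAD 0    [10, 7, -8]
ADD       [10, -1]
OVER      [10, -1, 10]
PUSH -42  [10, -1, 10, -42]
GT        [10, -1, 1]
LOAD 2    [10, -1, 1, 1]
POP       [10, -1, 1]
MOD       [10, 0]
OVER      [10, 0, 10]
ADD       [10, 10]
DUP       [10, 10, 10]
SWAP      [10, 10, 10]
ROT       [10, 10, 10]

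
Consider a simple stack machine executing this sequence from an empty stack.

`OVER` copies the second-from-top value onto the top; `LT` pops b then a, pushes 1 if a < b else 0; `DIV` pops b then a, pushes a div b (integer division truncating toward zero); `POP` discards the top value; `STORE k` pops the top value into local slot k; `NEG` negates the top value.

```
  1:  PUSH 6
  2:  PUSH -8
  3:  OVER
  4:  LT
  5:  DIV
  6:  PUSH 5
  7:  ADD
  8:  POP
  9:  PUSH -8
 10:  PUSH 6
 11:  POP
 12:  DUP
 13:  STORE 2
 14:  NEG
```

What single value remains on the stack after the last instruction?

PUSH 6  : [6]
PUSH -8 : [6, -8]
OVER    : [6, -8, 6]
LT      : [6, 1]
DIV     : [6]
PUSH 5  : [6, 5]
ADD     : [11]
POP     : []
PUSH -8 : [-8]
PUSH 6  : [-8, 6]
POP     : [-8]
DUP     : [-8, -8]
STORE 2 : [-8]
NEG     : [8]

8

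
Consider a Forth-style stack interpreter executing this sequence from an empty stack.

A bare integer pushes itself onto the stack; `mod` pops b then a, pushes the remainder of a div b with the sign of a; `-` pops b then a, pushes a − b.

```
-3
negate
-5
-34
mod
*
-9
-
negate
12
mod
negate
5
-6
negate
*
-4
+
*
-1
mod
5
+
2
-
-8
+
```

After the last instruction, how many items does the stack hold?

1

-3      -3
negate  3
-5      3 -5
-34     3 -5 -34
mod     3 -5
*       -15
-9      -15 -9
-       -6
negate  6
12      6 12
mod     6
negate  -6
5       -6 5
-6      -6 5 -6
negate  -6 5 6
*       -6 30
-4      -6 30 -4
+       -6 26
*       -156
-1      -156 -1
mod     0
5       0 5
+       5
2       5 2
-       3
-8      3 -8
+       -5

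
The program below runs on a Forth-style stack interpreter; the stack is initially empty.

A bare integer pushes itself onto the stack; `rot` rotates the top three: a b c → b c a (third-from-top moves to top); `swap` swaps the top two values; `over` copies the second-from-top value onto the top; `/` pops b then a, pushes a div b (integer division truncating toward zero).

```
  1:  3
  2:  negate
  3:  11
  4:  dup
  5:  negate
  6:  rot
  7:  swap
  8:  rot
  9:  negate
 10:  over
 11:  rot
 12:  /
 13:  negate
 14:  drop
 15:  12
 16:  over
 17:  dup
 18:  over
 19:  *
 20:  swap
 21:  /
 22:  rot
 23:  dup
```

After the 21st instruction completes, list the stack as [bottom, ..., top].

3      → [3]
negate → [-3]
11     → [-3, 11]
dup    → [-3, 11, 11]
negate → [-3, 11, -11]
rot    → [11, -11, -3]
swap   → [11, -3, -11]
rot    → [-3, -11, 11]
negate → [-3, -11, -11]
over   → [-3, -11, -11, -11]
rot    → [-3, -11, -11, -11]
/      → [-3, -11, 1]
negate → [-3, -11, -1]
drop   → [-3, -11]
12     → [-3, -11, 12]
over   → [-3, -11, 12, -11]
dup    → [-3, -11, 12, -11, -11]
over   → [-3, -11, 12, -11, -11, -11]
*      → [-3, -11, 12, -11, 121]
swap   → [-3, -11, 12, 121, -11]
/      → [-3, -11, 12, -11]

[-3, -11, 12, -11]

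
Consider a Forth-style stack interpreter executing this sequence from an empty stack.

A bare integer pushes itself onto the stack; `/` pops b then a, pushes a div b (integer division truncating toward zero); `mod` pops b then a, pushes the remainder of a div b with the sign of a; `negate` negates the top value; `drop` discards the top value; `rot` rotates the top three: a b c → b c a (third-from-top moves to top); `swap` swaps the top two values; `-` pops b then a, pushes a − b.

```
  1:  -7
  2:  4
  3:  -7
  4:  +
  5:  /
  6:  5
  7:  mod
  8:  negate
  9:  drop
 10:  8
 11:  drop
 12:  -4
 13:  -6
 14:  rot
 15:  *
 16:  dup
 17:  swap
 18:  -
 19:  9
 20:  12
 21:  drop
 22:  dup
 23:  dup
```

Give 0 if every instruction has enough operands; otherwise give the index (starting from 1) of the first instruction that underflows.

-7      -7
4       -7 4
-7      -7 4 -7
+       -7 -3
/       2
5       2 5
mod     2
negate  -2
drop    (empty)
8       8
drop    (empty)
-4      -4
-6      -4 -6
rot  — needs 3 operands, stack has 2 → underflow

14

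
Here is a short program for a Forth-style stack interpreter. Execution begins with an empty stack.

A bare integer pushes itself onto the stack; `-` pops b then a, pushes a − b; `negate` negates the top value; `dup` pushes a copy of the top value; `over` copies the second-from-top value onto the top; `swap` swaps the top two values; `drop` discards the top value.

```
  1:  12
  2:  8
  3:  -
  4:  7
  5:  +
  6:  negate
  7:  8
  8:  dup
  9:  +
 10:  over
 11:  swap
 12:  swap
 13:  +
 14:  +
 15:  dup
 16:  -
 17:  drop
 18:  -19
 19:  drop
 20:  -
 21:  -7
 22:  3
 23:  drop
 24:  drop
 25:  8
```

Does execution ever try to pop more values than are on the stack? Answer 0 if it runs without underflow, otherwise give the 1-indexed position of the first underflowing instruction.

20

12     -> [12]
8      -> [12, 8]
-      -> [4]
7      -> [4, 7]
+      -> [11]
negate -> [-11]
8      -> [-11, 8]
dup    -> [-11, 8, 8]
+      -> [-11, 16]
over   -> [-11, 16, -11]
swap   -> [-11, -11, 16]
swap   -> [-11, 16, -11]
+      -> [-11, 5]
+      -> [-6]
dup    -> [-6, -6]
-      -> [0]
drop   -> []
-19    -> [-19]
drop   -> []
-  — needs 2 operands, stack has 0 → underflow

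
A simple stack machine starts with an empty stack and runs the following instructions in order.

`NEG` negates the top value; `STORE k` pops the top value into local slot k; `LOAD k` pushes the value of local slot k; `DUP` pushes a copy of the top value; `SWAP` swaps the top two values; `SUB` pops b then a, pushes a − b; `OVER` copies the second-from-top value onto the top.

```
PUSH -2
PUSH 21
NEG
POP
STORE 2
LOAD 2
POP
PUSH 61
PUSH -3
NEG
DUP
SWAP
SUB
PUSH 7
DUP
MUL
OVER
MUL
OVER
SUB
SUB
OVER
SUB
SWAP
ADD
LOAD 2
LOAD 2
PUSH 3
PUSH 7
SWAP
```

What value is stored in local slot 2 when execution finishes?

PUSH -2  [-2]
PUSH 21  [-2, 21]
NEG      [-2, -21]
POP      [-2]
STORE 2  []
LOAD 2   [-2]
POP      []
PUSH 61  [61]
PUSH -3  [61, -3]
NEG      [61, 3]
DUP      [61, 3, 3]
SWAP     [61, 3, 3]
SUB      [61, 0]
PUSH 7   [61, 0, 7]
DUP      [61, 0, 7, 7]
MUL      [61, 0, 49]
OVER     [61, 0, 49, 0]
MUL      [61, 0, 0]
OVER     [61, 0, 0, 0]
SUB      [61, 0, 0]
SUB      [61, 0]
OVER     [61, 0, 61]
SUB      [61, -61]
SWAP     [-61, 61]
ADD      [0]
LOAD 2   [0, -2]
LOAD 2   [0, -2, -2]
PUSH 3   [0, -2, -2, 3]
PUSH 7   [0, -2, -2, 3, 7]
SWAP     [0, -2, -2, 7, 3]

-2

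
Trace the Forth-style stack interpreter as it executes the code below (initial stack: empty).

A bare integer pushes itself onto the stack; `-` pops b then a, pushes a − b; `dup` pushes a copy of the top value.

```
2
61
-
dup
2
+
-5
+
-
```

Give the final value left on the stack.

2   → [2]
61  → [2, 61]
-   → [-59]
dup → [-59, -59]
2   → [-59, -59, 2]
+   → [-59, -57]
-5  → [-59, -57, -5]
+   → [-59, -62]
-   → [3]

3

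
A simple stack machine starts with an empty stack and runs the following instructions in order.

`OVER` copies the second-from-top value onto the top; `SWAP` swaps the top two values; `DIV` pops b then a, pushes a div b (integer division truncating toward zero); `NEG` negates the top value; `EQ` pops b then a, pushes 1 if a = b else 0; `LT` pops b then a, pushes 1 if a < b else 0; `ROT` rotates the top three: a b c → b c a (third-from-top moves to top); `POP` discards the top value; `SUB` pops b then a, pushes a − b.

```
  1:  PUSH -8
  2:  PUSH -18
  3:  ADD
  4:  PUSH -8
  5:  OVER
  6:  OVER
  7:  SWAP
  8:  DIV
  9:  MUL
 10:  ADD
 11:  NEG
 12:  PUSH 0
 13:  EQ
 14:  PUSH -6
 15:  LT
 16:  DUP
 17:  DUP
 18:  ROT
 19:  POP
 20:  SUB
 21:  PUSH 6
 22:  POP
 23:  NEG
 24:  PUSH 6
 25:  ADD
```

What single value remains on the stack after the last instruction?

PUSH -8  : -8
PUSH -18 : -8 -18
ADD      : -26
PUSH -8  : -26 -8
OVER     : -26 -8 -26
OVER     : -26 -8 -26 -8
SWAP     : -26 -8 -8 -26
DIV      : -26 -8 0
MUL      : -26 0
ADD      : -26
NEG      : 26
PUSH 0   : 26 0
EQ       : 0
PUSH -6  : 0 -6
LT       : 0
DUP      : 0 0
DUP      : 0 0 0
ROT      : 0 0 0
POP      : 0 0
SUB      : 0
PUSH 6   : 0 6
POP      : 0
NEG      : 0
PUSH 6   : 0 6
ADD      : 6

6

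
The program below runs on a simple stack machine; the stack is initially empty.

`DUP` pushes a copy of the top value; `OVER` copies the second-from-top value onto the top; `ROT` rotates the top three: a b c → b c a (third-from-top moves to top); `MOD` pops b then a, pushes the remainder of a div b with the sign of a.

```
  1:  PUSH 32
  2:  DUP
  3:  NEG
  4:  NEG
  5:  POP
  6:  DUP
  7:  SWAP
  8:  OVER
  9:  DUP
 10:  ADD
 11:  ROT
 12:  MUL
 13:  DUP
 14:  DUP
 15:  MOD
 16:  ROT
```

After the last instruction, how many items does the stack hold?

PUSH 32 -> [32]
DUP     -> [32, 32]
NEG     -> [32, -32]
NEG     -> [32, 32]
POP     -> [32]
DUP     -> [32, 32]
SWAP    -> [32, 32]
OVER    -> [32, 32, 32]
DUP     -> [32, 32, 32, 32]
ADD     -> [32, 32, 64]
ROT     -> [32, 64, 32]
MUL     -> [32, 2048]
DUP     -> [32, 2048, 2048]
DUP     -> [32, 2048, 2048, 2048]
MOD     -> [32, 2048, 0]
ROT     -> [2048, 0, 32]

3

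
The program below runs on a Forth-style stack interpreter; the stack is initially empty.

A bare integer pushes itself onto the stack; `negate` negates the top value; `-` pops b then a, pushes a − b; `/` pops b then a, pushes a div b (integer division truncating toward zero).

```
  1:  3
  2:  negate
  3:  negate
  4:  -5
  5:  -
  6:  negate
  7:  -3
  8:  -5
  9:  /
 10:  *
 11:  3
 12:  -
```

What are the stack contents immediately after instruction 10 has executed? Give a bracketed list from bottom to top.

[0]

3       3
negate  -3
negate  3
-5      3 -5
-       8
negate  -8
-3      -8 -3
-5      -8 -3 -5
/       -8 0
*       0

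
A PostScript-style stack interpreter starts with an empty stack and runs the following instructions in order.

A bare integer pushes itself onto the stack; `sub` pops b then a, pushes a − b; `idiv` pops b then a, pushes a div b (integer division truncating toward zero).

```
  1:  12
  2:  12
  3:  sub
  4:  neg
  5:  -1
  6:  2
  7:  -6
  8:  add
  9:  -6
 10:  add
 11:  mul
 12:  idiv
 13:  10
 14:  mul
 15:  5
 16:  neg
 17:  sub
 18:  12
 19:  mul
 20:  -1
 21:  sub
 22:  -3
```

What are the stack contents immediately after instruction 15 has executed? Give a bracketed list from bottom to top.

[0, 5]

12    [12]
12    [12, 12]
sub   [0]
neg   [0]
-1    [0, -1]
2     [0, -1, 2]
-6    [0, -1, 2, -6]
add   [0, -1, -4]
-6    [0, -1, -4, -6]
add   [0, -1, -10]
mul   [0, 10]
idiv  [0]
10    [0, 10]
mul   [0]
5     [0, 5]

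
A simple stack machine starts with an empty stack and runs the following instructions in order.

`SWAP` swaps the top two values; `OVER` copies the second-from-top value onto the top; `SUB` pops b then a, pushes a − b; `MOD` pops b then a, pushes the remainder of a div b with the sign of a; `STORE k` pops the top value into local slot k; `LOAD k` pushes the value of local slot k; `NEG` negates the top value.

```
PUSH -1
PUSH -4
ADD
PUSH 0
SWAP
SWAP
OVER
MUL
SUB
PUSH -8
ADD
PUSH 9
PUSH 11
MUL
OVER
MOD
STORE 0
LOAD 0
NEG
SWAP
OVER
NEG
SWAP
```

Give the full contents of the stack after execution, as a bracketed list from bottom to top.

[-8, 8, -13]

PUSH -1  -1
PUSH -4  -1 -4
ADD      -5
PUSH 0   -5 0
SWAP     0 -5
SWAP     -5 0
OVER     -5 0 -5
MUL      -5 0
SUB      -5
PUSH -8  -5 -8
ADD      -13
PUSH 9   -13 9
PUSH 11  -13 9 11
MUL      -13 99
OVER     -13 99 -13
MOD      -13 8
STORE 0  -13
LOAD 0   -13 8
NEG      -13 -8
SWAP     -8 -13
OVER     -8 -13 -8
NEG      -8 -13 8
SWAP     -8 8 -13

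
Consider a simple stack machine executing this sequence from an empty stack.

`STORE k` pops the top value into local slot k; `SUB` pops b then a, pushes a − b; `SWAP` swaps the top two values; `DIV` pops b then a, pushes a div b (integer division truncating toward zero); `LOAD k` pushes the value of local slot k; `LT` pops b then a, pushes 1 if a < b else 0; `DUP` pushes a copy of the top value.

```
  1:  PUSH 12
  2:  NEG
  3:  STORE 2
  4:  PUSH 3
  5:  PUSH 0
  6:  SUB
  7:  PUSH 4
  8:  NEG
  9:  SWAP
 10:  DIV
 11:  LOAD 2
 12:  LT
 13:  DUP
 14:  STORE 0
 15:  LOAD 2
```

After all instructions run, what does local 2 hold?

-12

PUSH 12 : 12
NEG     : -12
STORE 2 : (empty)
PUSH 3  : 3
PUSH 0  : 3 0
SUB     : 3
PUSH 4  : 3 4
NEG     : 3 -4
SWAP    : -4 3
DIV     : -1
LOAD 2  : -1 -12
LT      : 0
DUP     : 0 0
STORE 0 : 0
LOAD 2  : 0 -12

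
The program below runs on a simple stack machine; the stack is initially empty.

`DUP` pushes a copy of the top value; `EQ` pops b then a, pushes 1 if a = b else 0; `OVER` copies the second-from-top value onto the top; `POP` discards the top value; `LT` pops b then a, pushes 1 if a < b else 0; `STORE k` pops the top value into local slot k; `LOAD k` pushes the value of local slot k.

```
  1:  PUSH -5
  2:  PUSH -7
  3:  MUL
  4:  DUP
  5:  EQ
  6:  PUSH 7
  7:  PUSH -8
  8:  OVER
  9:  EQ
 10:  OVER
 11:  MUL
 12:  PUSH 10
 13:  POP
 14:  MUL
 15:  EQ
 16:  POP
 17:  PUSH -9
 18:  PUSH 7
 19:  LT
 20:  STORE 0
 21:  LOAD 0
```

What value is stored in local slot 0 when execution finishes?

1

PUSH -5 -> [-5]
PUSH -7 -> [-5, -7]
MUL     -> [35]
DUP     -> [35, 35]
EQ      -> [1]
PUSH 7  -> [1, 7]
PUSH -8 -> [1, 7, -8]
OVER    -> [1, 7, -8, 7]
EQ      -> [1, 7, 0]
OVER    -> [1, 7, 0, 7]
MUL     -> [1, 7, 0]
PUSH 10 -> [1, 7, 0, 10]
POP     -> [1, 7, 0]
MUL     -> [1, 0]
EQ      -> [0]
POP     -> []
PUSH -9 -> [-9]
PUSH 7  -> [-9, 7]
LT      -> [1]
STORE 0 -> []
LOAD 0  -> [1]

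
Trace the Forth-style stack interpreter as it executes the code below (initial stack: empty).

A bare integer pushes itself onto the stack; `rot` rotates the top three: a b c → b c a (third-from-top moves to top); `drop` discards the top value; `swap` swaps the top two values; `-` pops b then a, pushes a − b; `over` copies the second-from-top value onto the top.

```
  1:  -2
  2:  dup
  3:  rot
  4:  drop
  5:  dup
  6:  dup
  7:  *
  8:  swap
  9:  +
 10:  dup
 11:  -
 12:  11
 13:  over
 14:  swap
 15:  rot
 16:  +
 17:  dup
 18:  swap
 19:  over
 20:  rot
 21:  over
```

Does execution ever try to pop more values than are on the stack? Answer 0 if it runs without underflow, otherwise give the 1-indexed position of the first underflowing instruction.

-2  -> -2
dup -> -2 -2
rot  — needs 3 operands, stack has 2 → underflow

3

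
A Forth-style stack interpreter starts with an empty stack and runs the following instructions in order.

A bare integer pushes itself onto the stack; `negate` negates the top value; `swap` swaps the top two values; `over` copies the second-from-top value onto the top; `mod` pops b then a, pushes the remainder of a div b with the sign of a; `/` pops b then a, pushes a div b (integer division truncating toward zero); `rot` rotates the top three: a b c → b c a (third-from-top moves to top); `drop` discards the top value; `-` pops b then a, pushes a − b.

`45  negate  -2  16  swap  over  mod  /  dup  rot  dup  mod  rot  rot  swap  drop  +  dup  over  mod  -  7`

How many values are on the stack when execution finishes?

45     → 45
negate → -45
-2     → -45 -2
16     → -45 -2 16
swap   → -45 16 -2
over   → -45 16 -2 16
mod    → -45 16 -2
/      → -45 -8
dup    → -45 -8 -8
rot    → -8 -8 -45
dup    → -8 -8 -45 -45
mod    → -8 -8 0
rot    → -8 0 -8
rot    → 0 -8 -8
swap   → 0 -8 -8
drop   → 0 -8
+      → -8
dup    → -8 -8
over   → -8 -8 -8
mod    → -8 0
-      → -8
7      → -8 7

2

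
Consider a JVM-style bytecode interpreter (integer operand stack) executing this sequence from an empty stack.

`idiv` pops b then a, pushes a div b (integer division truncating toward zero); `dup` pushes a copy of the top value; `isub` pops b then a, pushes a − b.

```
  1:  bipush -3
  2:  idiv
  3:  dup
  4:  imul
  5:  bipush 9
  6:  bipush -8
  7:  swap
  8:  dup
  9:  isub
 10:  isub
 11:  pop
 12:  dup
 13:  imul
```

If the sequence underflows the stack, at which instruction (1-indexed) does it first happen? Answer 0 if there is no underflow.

2

bipush -3  [-3]
idiv  — needs 2 operands, stack has 1 → underflow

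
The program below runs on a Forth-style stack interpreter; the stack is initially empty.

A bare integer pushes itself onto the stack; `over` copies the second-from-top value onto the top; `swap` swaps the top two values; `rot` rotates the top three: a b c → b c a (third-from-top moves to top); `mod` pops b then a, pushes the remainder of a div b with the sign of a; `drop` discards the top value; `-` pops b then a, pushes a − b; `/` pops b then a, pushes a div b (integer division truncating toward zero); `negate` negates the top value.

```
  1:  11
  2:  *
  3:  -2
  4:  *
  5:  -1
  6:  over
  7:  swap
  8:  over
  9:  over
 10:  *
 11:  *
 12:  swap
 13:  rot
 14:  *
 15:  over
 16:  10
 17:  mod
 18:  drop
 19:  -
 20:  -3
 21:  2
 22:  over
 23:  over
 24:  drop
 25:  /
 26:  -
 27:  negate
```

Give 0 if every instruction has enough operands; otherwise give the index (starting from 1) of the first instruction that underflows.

2

11 : [11]
*  — needs 2 operands, stack has 1 → underflow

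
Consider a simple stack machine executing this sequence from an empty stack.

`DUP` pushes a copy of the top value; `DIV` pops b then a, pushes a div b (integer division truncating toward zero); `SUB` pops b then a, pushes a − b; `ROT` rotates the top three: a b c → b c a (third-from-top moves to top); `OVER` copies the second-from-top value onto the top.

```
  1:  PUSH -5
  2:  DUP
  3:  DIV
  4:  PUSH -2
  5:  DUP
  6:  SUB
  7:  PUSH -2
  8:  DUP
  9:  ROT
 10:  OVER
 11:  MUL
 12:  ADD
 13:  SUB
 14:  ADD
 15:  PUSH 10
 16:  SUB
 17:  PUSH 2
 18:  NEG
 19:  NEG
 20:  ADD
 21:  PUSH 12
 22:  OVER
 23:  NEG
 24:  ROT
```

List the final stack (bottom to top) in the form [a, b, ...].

PUSH -5 → -5
DUP     → -5 -5
DIV     → 1
PUSH -2 → 1 -2
DUP     → 1 -2 -2
SUB     → 1 0
PUSH -2 → 1 0 -2
DUP     → 1 0 -2 -2
ROT     → 1 -2 -2 0
OVER    → 1 -2 -2 0 -2
MUL     → 1 -2 -2 0
ADD     → 1 -2 -2
SUB     → 1 0
ADD     → 1
PUSH 10 → 1 10
SUB     → -9
PUSH 2  → -9 2
NEG     → -9 -2
NEG     → -9 2
ADD     → -7
PUSH 12 → -7 12
OVER    → -7 12 -7
NEG     → -7 12 7
ROT     → 12 7 -7

[12, 7, -7]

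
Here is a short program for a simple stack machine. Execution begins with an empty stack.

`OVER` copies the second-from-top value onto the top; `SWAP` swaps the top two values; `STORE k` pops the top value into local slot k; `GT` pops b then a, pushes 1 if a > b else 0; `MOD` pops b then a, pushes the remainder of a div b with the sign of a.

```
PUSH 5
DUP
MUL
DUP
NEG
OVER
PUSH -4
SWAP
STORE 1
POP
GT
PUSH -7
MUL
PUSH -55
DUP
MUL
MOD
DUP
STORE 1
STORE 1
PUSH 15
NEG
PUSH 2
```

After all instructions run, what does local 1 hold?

-7

PUSH 5   -> [5]
DUP      -> [5, 5]
MUL      -> [25]
DUP      -> [25, 25]
NEG      -> [25, -25]
OVER     -> [25, -25, 25]
PUSH -4  -> [25, -25, 25, -4]
SWAP     -> [25, -25, -4, 25]
STORE 1  -> [25, -25, -4]
POP      -> [25, -25]
GT       -> [1]
PUSH -7  -> [1, -7]
MUL      -> [-7]
PUSH -55 -> [-7, -55]
DUP      -> [-7, -55, -55]
MUL      -> [-7, 3025]
MOD      -> [-7]
DUP      -> [-7, -7]
STORE 1  -> [-7]
STORE 1  -> []
PUSH 15  -> [15]
NEG      -> [-15]
PUSH 2   -> [-15, 2]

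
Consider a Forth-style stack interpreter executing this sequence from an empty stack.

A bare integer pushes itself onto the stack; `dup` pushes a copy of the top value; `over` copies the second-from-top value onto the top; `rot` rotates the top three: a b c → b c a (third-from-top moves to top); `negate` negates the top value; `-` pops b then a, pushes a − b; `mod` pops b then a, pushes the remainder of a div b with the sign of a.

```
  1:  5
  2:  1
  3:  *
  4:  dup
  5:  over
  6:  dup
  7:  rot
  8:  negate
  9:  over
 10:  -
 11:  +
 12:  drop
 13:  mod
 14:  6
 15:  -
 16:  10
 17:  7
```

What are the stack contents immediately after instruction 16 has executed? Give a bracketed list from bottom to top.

[-6, 10]

5      → [5]
1      → [5, 1]
*      → [5]
dup    → [5, 5]
over   → [5, 5, 5]
dup    → [5, 5, 5, 5]
rot    → [5, 5, 5, 5]
negate → [5, 5, 5, -5]
over   → [5, 5, 5, -5, 5]
-      → [5, 5, 5, -10]
+      → [5, 5, -5]
drop   → [5, 5]
mod    → [0]
6      → [0, 6]
-      → [-6]
10     → [-6, 10]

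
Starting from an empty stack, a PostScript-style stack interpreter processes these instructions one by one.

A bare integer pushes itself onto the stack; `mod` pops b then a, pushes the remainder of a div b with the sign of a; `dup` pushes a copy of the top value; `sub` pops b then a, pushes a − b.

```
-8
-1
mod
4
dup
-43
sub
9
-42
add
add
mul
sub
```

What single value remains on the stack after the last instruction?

-8  -> -8
-1  -> -8 -1
mod -> 0
4   -> 0 4
dup -> 0 4 4
-43 -> 0 4 4 -43
sub -> 0 4 47
9   -> 0 4 47 9
-42 -> 0 4 47 9 -42
add -> 0 4 47 -33
add -> 0 4 14
mul -> 0 56
sub -> -56

-56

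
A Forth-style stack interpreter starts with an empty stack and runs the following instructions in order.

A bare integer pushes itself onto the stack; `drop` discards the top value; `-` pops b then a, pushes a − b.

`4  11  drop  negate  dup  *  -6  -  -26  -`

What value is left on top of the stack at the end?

4      -> [4]
11     -> [4, 11]
drop   -> [4]
negate -> [-4]
dup    -> [-4, -4]
*      -> [16]
-6     -> [16, -6]
-      -> [22]
-26    -> [22, -26]
-      -> [48]

48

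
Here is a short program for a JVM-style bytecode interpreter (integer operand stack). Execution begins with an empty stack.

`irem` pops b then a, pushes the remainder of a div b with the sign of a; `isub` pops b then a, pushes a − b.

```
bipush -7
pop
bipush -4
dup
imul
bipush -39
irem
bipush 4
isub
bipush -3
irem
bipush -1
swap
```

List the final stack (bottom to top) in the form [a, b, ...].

[-1, 0]

bipush -7  : [-7]
pop        : []
bipush -4  : [-4]
dup        : [-4, -4]
imul       : [16]
bipush -39 : [16, -39]
irem       : [16]
bipush 4   : [16, 4]
isub       : [12]
bipush -3  : [12, -3]
irem       : [0]
bipush -1  : [0, -1]
swap       : [-1, 0]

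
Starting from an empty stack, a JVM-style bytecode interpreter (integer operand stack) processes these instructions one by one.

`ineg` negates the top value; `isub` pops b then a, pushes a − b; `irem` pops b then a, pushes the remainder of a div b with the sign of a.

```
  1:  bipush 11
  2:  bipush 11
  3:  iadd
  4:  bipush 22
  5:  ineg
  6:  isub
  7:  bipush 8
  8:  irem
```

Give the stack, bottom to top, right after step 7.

[44, 8]

bipush 11 -> [11]
bipush 11 -> [11, 11]
iadd      -> [22]
bipush 22 -> [22, 22]
ineg      -> [22, -22]
isub      -> [44]
bipush 8  -> [44, 8]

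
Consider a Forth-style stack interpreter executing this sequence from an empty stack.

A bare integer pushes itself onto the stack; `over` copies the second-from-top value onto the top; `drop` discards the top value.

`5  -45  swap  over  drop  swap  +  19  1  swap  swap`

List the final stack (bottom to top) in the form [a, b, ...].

5     [5]
-45   [5, -45]
swap  [-45, 5]
over  [-45, 5, -45]
drop  [-45, 5]
swap  [5, -45]
+     [-40]
19    [-40, 19]
1     [-40, 19, 1]
swap  [-40, 1, 19]
swap  [-40, 19, 1]

[-40, 19, 1]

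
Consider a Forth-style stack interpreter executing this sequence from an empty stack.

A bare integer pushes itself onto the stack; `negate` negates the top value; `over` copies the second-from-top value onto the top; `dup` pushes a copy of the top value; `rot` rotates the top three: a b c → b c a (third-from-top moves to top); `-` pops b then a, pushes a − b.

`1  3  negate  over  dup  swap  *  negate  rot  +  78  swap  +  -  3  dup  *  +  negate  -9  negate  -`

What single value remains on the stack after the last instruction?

1       [1]
3       [1, 3]
negate  [1, -3]
over    [1, -3, 1]
dup     [1, -3, 1, 1]
swap    [1, -3, 1, 1]
*       [1, -3, 1]
negate  [1, -3, -1]
rot     [-3, -1, 1]
+       [-3, 0]
78      [-3, 0, 78]
swap    [-3, 78, 0]
+       [-3, 78]
-       [-81]
3       [-81, 3]
dup     [-81, 3, 3]
*       [-81, 9]
+       [-72]
negate  [72]
-9      [72, -9]
negate  [72, 9]
-       [63]

63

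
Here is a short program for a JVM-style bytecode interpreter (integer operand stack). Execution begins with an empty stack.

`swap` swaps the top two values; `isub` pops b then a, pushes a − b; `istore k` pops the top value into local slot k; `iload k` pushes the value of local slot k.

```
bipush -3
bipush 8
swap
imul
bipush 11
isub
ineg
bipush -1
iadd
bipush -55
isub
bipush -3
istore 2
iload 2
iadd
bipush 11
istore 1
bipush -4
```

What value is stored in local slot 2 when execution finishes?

-3

bipush -3  -> [-3]
bipush 8   -> [-3, 8]
swap       -> [8, -3]
imul       -> [-24]
bipush 11  -> [-24, 11]
isub       -> [-35]
ineg       -> [35]
bipush -1  -> [35, -1]
iadd       -> [34]
bipush -55 -> [34, -55]
isub       -> [89]
bipush -3  -> [89, -3]
istore 2   -> [89]
iload 2    -> [89, -3]
iadd       -> [86]
bipush 11  -> [86, 11]
istore 1   -> [86]
bipush -4  -> [86, -4]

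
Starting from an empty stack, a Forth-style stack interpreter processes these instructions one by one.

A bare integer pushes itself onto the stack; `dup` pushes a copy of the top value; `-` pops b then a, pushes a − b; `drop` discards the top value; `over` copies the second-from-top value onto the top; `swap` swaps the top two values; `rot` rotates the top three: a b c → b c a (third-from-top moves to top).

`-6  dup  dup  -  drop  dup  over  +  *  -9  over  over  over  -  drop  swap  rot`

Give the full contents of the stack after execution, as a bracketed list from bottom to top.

-6   → [-6]
dup  → [-6, -6]
dup  → [-6, -6, -6]
-    → [-6, 0]
drop → [-6]
dup  → [-6, -6]
over → [-6, -6, -6]
+    → [-6, -12]
*    → [72]
-9   → [72, -9]
over → [72, -9, 72]
over → [72, -9, 72, -9]
over → [72, -9, 72, -9, 72]
-    → [72, -9, 72, -81]
drop → [72, -9, 72]
swap → [72, 72, -9]
rot  → [72, -9, 72]

[72, -9, 72]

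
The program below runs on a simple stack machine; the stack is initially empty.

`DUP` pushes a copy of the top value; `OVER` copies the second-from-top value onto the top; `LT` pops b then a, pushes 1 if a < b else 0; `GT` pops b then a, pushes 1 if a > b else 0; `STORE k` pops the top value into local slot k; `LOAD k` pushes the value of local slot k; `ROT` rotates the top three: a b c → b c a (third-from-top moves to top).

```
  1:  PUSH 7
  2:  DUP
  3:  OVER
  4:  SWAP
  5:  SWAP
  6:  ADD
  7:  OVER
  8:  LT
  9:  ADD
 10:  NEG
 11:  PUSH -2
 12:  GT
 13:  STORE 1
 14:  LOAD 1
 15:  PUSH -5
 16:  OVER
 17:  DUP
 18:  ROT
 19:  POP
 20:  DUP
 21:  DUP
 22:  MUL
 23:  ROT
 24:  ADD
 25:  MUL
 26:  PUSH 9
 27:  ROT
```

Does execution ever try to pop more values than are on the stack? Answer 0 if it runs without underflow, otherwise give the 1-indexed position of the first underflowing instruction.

0

PUSH 7  -> [7]
DUP     -> [7, 7]
OVER    -> [7, 7, 7]
SWAP    -> [7, 7, 7]
SWAP    -> [7, 7, 7]
ADD     -> [7, 14]
OVER    -> [7, 14, 7]
LT      -> [7, 0]
ADD     -> [7]
NEG     -> [-7]
PUSH -2 -> [-7, -2]
GT      -> [0]
STORE 1 -> []
LOAD 1  -> [0]
PUSH -5 -> [0, -5]
OVER    -> [0, -5, 0]
DUP     -> [0, -5, 0, 0]
ROT     -> [0, 0, 0, -5]
POP     -> [0, 0, 0]
DUP     -> [0, 0, 0, 0]
DUP     -> [0, 0, 0, 0, 0]
MUL     -> [0, 0, 0, 0]
ROT     -> [0, 0, 0, 0]
ADD     -> [0, 0, 0]
MUL     -> [0, 0]
PUSH 9  -> [0, 0, 9]
ROT     -> [0, 9, 0]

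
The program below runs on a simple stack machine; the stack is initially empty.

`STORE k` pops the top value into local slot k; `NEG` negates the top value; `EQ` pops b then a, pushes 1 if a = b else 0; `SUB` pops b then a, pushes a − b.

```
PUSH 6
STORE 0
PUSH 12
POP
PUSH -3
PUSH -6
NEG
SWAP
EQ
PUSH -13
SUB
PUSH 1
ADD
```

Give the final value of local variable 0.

6

PUSH 6   -> [6]
STORE 0  -> []
PUSH 12  -> [12]
POP      -> []
PUSH -3  -> [-3]
PUSH -6  -> [-3, -6]
NEG      -> [-3, 6]
SWAP     -> [6, -3]
EQ       -> [0]
PUSH -13 -> [0, -13]
SUB      -> [13]
PUSH 1   -> [13, 1]
ADD      -> [14]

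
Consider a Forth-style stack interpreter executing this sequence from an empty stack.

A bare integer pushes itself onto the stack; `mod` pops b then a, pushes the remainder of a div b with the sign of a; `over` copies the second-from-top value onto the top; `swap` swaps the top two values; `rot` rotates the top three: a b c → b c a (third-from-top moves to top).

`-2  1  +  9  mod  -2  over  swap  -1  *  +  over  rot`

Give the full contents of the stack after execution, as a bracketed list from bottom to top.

-2   : [-2]
1    : [-2, 1]
+    : [-1]
9    : [-1, 9]
mod  : [-1]
-2   : [-1, -2]
over : [-1, -2, -1]
swap : [-1, -1, -2]
-1   : [-1, -1, -2, -1]
*    : [-1, -1, 2]
+    : [-1, 1]
over : [-1, 1, -1]
rot  : [1, -1, -1]

[1, -1, -1]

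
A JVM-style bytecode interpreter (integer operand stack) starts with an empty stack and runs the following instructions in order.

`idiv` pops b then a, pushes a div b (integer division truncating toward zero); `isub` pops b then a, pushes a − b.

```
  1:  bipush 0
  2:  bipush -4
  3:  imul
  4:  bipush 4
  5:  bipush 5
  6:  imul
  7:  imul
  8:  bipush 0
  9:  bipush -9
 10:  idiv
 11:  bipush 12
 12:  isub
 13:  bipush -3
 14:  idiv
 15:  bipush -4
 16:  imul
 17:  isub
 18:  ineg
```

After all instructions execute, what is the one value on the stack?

bipush 0  → [0]
bipush -4 → [0, -4]
imul      → [0]
bipush 4  → [0, 4]
bipush 5  → [0, 4, 5]
imul      → [0, 20]
imul      → [0]
bipush 0  → [0, 0]
bipush -9 → [0, 0, -9]
idiv      → [0, 0]
bipush 12 → [0, 0, 12]
isub      → [0, -12]
bipush -3 → [0, -12, -3]
idiv      → [0, 4]
bipush -4 → [0, 4, -4]
imul      → [0, -16]
isub      → [16]
ineg      → [-16]

-16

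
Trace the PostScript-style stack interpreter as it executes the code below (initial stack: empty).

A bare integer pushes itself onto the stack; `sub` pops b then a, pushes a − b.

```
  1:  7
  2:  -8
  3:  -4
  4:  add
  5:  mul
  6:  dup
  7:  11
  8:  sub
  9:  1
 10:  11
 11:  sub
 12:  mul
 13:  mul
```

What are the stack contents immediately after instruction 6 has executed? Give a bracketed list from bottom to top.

7   → 7
-8  → 7 -8
-4  → 7 -8 -4
add → 7 -12
mul → -84
dup → -84 -84

[-84, -84]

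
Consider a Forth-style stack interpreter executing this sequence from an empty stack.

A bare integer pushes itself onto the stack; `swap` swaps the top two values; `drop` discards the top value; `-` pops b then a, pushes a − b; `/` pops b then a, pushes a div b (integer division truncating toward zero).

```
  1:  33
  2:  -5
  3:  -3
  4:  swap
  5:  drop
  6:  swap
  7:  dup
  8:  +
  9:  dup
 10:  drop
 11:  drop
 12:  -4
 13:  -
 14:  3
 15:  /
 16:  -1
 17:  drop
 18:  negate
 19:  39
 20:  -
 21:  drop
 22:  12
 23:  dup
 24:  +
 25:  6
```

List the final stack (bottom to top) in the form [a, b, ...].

33     → 33
-5     → 33 -5
-3     → 33 -5 -3
swap   → 33 -3 -5
drop   → 33 -3
swap   → -3 33
dup    → -3 33 33
+      → -3 66
dup    → -3 66 66
drop   → -3 66
drop   → -3
-4     → -3 -4
-      → 1
3      → 1 3
/      → 0
-1     → 0 -1
drop   → 0
negate → 0
39     → 0 39
-      → -39
drop   → (empty)
12     → 12
dup    → 12 12
+      → 24
6      → 24 6

[24, 6]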